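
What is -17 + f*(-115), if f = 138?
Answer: -15887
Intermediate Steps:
-17 + f*(-115) = -17 + 138*(-115) = -17 - 15870 = -15887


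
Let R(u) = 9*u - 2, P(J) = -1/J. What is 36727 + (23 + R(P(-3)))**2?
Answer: 37303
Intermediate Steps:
R(u) = -2 + 9*u
36727 + (23 + R(P(-3)))**2 = 36727 + (23 + (-2 + 9*(-1/(-3))))**2 = 36727 + (23 + (-2 + 9*(-1*(-1/3))))**2 = 36727 + (23 + (-2 + 9*(1/3)))**2 = 36727 + (23 + (-2 + 3))**2 = 36727 + (23 + 1)**2 = 36727 + 24**2 = 36727 + 576 = 37303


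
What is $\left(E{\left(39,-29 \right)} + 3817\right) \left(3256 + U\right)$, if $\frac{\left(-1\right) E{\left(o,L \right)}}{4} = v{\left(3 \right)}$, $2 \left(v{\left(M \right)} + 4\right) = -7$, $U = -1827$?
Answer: $5497363$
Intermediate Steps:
$v{\left(M \right)} = - \frac{15}{2}$ ($v{\left(M \right)} = -4 + \frac{1}{2} \left(-7\right) = -4 - \frac{7}{2} = - \frac{15}{2}$)
$E{\left(o,L \right)} = 30$ ($E{\left(o,L \right)} = \left(-4\right) \left(- \frac{15}{2}\right) = 30$)
$\left(E{\left(39,-29 \right)} + 3817\right) \left(3256 + U\right) = \left(30 + 3817\right) \left(3256 - 1827\right) = 3847 \cdot 1429 = 5497363$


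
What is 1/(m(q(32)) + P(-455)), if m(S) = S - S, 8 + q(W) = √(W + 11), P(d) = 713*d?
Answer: -1/324415 ≈ -3.0825e-6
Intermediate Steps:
q(W) = -8 + √(11 + W) (q(W) = -8 + √(W + 11) = -8 + √(11 + W))
m(S) = 0
1/(m(q(32)) + P(-455)) = 1/(0 + 713*(-455)) = 1/(0 - 324415) = 1/(-324415) = -1/324415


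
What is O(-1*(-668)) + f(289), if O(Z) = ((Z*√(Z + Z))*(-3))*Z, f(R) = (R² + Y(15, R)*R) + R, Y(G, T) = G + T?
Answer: 171666 - 2677344*√334 ≈ -4.8759e+7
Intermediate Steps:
f(R) = R + R² + R*(15 + R) (f(R) = (R² + (15 + R)*R) + R = (R² + R*(15 + R)) + R = R + R² + R*(15 + R))
O(Z) = -3*√2*Z^(5/2) (O(Z) = ((Z*√(2*Z))*(-3))*Z = ((Z*(√2*√Z))*(-3))*Z = ((√2*Z^(3/2))*(-3))*Z = (-3*√2*Z^(3/2))*Z = -3*√2*Z^(5/2))
O(-1*(-668)) + f(289) = -3*√2*(-1*(-668))^(5/2) + 2*289*(8 + 289) = -3*√2*668^(5/2) + 2*289*297 = -3*√2*892448*√167 + 171666 = -2677344*√334 + 171666 = 171666 - 2677344*√334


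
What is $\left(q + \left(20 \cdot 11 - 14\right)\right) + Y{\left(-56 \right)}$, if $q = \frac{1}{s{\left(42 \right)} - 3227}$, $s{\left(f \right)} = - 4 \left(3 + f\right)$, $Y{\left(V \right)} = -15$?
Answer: $\frac{650736}{3407} \approx 191.0$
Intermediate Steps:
$s{\left(f \right)} = -12 - 4 f$
$q = - \frac{1}{3407}$ ($q = \frac{1}{\left(-12 - 168\right) - 3227} = \frac{1}{-180 - 3227} = \frac{1}{-3407} = - \frac{1}{3407} \approx -0.00029351$)
$\left(q + \left(20 \cdot 11 - 14\right)\right) + Y{\left(-56 \right)} = \left(- \frac{1}{3407} + \left(20 \cdot 11 - 14\right)\right) - 15 = \left(- \frac{1}{3407} + \left(220 - 14\right)\right) - 15 = \left(- \frac{1}{3407} + 206\right) - 15 = \frac{701841}{3407} - 15 = \frac{650736}{3407}$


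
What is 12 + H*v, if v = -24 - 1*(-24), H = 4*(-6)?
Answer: 12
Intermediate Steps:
H = -24
v = 0 (v = -24 + 24 = 0)
12 + H*v = 12 - 24*0 = 12 + 0 = 12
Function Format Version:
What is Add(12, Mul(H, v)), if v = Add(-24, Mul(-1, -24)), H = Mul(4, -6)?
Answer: 12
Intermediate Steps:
H = -24
v = 0 (v = Add(-24, 24) = 0)
Add(12, Mul(H, v)) = Add(12, Mul(-24, 0)) = Add(12, 0) = 12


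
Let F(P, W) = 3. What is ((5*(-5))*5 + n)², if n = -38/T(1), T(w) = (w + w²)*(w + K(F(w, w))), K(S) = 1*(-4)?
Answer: 126736/9 ≈ 14082.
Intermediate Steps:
K(S) = -4
T(w) = (-4 + w)*(w + w²) (T(w) = (w + w²)*(w - 4) = (w + w²)*(-4 + w) = (-4 + w)*(w + w²))
n = 19/3 (n = -38/(-4 + 1² - 3*1) = -38/(-4 + 1 - 3) = -38/(1*(-6)) = -38/(-6) = -38*(-⅙) = 19/3 ≈ 6.3333)
((5*(-5))*5 + n)² = ((5*(-5))*5 + 19/3)² = (-25*5 + 19/3)² = (-125 + 19/3)² = (-356/3)² = 126736/9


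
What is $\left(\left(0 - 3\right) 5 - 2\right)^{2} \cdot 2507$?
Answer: $724523$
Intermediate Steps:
$\left(\left(0 - 3\right) 5 - 2\right)^{2} \cdot 2507 = \left(\left(-3\right) 5 - 2\right)^{2} \cdot 2507 = \left(-15 - 2\right)^{2} \cdot 2507 = \left(-17\right)^{2} \cdot 2507 = 289 \cdot 2507 = 724523$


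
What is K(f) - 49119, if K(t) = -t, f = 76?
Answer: -49195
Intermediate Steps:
K(f) - 49119 = -1*76 - 49119 = -76 - 49119 = -49195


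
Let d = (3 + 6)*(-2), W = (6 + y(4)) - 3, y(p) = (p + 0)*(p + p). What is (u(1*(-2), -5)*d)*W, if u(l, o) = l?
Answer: 1260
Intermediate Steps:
y(p) = 2*p² (y(p) = p*(2*p) = 2*p²)
W = 35 (W = (6 + 2*4²) - 3 = (6 + 2*16) - 3 = (6 + 32) - 3 = 38 - 3 = 35)
d = -18 (d = 9*(-2) = -18)
(u(1*(-2), -5)*d)*W = ((1*(-2))*(-18))*35 = -2*(-18)*35 = 36*35 = 1260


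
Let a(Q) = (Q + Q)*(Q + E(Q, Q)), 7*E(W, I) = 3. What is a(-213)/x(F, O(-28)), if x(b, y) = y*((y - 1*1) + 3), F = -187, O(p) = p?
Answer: 79236/637 ≈ 124.39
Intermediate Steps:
E(W, I) = 3/7 (E(W, I) = (⅐)*3 = 3/7)
a(Q) = 2*Q*(3/7 + Q) (a(Q) = (Q + Q)*(Q + 3/7) = (2*Q)*(3/7 + Q) = 2*Q*(3/7 + Q))
x(b, y) = y*(2 + y) (x(b, y) = y*((y - 1) + 3) = y*((-1 + y) + 3) = y*(2 + y))
a(-213)/x(F, O(-28)) = ((2/7)*(-213)*(3 + 7*(-213)))/((-28*(2 - 28))) = ((2/7)*(-213)*(3 - 1491))/((-28*(-26))) = ((2/7)*(-213)*(-1488))/728 = (633888/7)*(1/728) = 79236/637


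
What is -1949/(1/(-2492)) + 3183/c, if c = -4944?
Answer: 8004183323/1648 ≈ 4.8569e+6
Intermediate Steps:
-1949/(1/(-2492)) + 3183/c = -1949/(1/(-2492)) + 3183/(-4944) = -1949/(-1/2492) + 3183*(-1/4944) = -1949*(-2492) - 1061/1648 = 4856908 - 1061/1648 = 8004183323/1648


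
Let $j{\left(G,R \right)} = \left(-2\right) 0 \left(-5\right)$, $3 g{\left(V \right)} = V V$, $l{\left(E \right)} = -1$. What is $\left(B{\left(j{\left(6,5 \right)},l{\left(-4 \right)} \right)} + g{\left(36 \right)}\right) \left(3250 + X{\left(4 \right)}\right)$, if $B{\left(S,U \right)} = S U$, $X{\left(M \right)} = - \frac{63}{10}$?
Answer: $\frac{7006392}{5} \approx 1.4013 \cdot 10^{6}$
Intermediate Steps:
$X{\left(M \right)} = - \frac{63}{10}$ ($X{\left(M \right)} = \left(-63\right) \frac{1}{10} = - \frac{63}{10}$)
$g{\left(V \right)} = \frac{V^{2}}{3}$ ($g{\left(V \right)} = \frac{V V}{3} = \frac{V^{2}}{3}$)
$j{\left(G,R \right)} = 0$ ($j{\left(G,R \right)} = 0 \left(-5\right) = 0$)
$\left(B{\left(j{\left(6,5 \right)},l{\left(-4 \right)} \right)} + g{\left(36 \right)}\right) \left(3250 + X{\left(4 \right)}\right) = \left(0 \left(-1\right) + \frac{36^{2}}{3}\right) \left(3250 - \frac{63}{10}\right) = \left(0 + \frac{1}{3} \cdot 1296\right) \frac{32437}{10} = \left(0 + 432\right) \frac{32437}{10} = 432 \cdot \frac{32437}{10} = \frac{7006392}{5}$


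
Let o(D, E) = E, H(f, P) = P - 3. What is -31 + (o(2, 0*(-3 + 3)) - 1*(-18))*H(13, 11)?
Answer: 113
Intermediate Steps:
H(f, P) = -3 + P
-31 + (o(2, 0*(-3 + 3)) - 1*(-18))*H(13, 11) = -31 + (0*(-3 + 3) - 1*(-18))*(-3 + 11) = -31 + (0*0 + 18)*8 = -31 + (0 + 18)*8 = -31 + 18*8 = -31 + 144 = 113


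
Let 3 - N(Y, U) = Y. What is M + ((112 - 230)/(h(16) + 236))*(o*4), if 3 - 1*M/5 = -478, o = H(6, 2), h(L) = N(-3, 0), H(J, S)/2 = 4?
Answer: 289117/121 ≈ 2389.4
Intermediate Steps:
H(J, S) = 8 (H(J, S) = 2*4 = 8)
N(Y, U) = 3 - Y
h(L) = 6 (h(L) = 3 - 1*(-3) = 3 + 3 = 6)
o = 8
M = 2405 (M = 15 - 5*(-478) = 15 + 2390 = 2405)
M + ((112 - 230)/(h(16) + 236))*(o*4) = 2405 + ((112 - 230)/(6 + 236))*(8*4) = 2405 - 118/242*32 = 2405 - 118*1/242*32 = 2405 - 59/121*32 = 2405 - 1888/121 = 289117/121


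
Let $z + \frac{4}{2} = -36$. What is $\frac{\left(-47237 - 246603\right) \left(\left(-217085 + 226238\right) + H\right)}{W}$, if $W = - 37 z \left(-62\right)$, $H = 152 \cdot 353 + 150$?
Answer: $\frac{4624968140}{21793} \approx 2.1222 \cdot 10^{5}$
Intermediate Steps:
$z = -38$ ($z = -2 - 36 = -38$)
$H = 53806$ ($H = 53656 + 150 = 53806$)
$W = -87172$ ($W = \left(-37\right) \left(-38\right) \left(-62\right) = 1406 \left(-62\right) = -87172$)
$\frac{\left(-47237 - 246603\right) \left(\left(-217085 + 226238\right) + H\right)}{W} = \frac{\left(-47237 - 246603\right) \left(\left(-217085 + 226238\right) + 53806\right)}{-87172} = - 293840 \left(9153 + 53806\right) \left(- \frac{1}{87172}\right) = \left(-293840\right) 62959 \left(- \frac{1}{87172}\right) = \left(-18499872560\right) \left(- \frac{1}{87172}\right) = \frac{4624968140}{21793}$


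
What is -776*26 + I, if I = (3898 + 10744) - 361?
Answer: -5895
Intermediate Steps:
I = 14281 (I = 14642 - 361 = 14281)
-776*26 + I = -776*26 + 14281 = -20176 + 14281 = -5895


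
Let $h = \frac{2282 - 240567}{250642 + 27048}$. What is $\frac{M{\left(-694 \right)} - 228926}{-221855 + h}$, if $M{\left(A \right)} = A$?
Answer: $\frac{4250878520}{4107143549} \approx 1.035$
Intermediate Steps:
$h = - \frac{47657}{55538}$ ($h = - \frac{238285}{277690} = \left(-238285\right) \frac{1}{277690} = - \frac{47657}{55538} \approx -0.8581$)
$\frac{M{\left(-694 \right)} - 228926}{-221855 + h} = \frac{-694 - 228926}{-221855 - \frac{47657}{55538}} = - \frac{229620}{- \frac{12321430647}{55538}} = \left(-229620\right) \left(- \frac{55538}{12321430647}\right) = \frac{4250878520}{4107143549}$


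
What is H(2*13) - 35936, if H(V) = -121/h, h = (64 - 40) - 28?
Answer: -143623/4 ≈ -35906.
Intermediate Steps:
h = -4 (h = 24 - 28 = -4)
H(V) = 121/4 (H(V) = -121/(-4) = -121*(-1/4) = 121/4)
H(2*13) - 35936 = 121/4 - 35936 = -143623/4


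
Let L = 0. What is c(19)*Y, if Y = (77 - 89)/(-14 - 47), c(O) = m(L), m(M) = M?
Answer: 0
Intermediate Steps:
c(O) = 0
Y = 12/61 (Y = -12/(-61) = -12*(-1/61) = 12/61 ≈ 0.19672)
c(19)*Y = 0*(12/61) = 0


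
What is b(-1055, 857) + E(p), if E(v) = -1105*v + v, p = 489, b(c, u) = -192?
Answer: -540048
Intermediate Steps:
E(v) = -1104*v
b(-1055, 857) + E(p) = -192 - 1104*489 = -192 - 539856 = -540048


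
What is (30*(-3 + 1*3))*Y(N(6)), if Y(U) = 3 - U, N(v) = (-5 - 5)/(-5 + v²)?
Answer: 0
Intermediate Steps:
N(v) = -10/(-5 + v²)
(30*(-3 + 1*3))*Y(N(6)) = (30*(-3 + 1*3))*(3 - (-10)/(-5 + 6²)) = (30*(-3 + 3))*(3 - (-10)/(-5 + 36)) = (30*0)*(3 - (-10)/31) = 0*(3 - (-10)/31) = 0*(3 - 1*(-10/31)) = 0*(3 + 10/31) = 0*(103/31) = 0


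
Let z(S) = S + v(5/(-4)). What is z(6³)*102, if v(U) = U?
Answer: 43809/2 ≈ 21905.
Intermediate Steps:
z(S) = -5/4 + S (z(S) = S + 5/(-4) = S + 5*(-¼) = S - 5/4 = -5/4 + S)
z(6³)*102 = (-5/4 + 6³)*102 = (-5/4 + 216)*102 = (859/4)*102 = 43809/2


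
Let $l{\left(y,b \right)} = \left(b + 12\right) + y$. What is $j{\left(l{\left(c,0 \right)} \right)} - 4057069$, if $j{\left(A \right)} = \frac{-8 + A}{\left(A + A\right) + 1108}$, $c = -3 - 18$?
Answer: $- \frac{4422205227}{1090} \approx -4.0571 \cdot 10^{6}$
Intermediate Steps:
$c = -21$ ($c = -3 - 18 = -21$)
$l{\left(y,b \right)} = 12 + b + y$ ($l{\left(y,b \right)} = \left(12 + b\right) + y = 12 + b + y$)
$j{\left(A \right)} = \frac{-8 + A}{1108 + 2 A}$ ($j{\left(A \right)} = \frac{-8 + A}{2 A + 1108} = \frac{-8 + A}{1108 + 2 A}$)
$j{\left(l{\left(c,0 \right)} \right)} - 4057069 = \frac{-8 + \left(12 + 0 - 21\right)}{2 \left(554 + \left(12 + 0 - 21\right)\right)} - 4057069 = \frac{-8 - 9}{2 \left(554 - 9\right)} - 4057069 = \frac{1}{2} \cdot \frac{1}{545} \left(-17\right) - 4057069 = - \frac{17}{1090} - 4057069 = - \frac{4422205227}{1090}$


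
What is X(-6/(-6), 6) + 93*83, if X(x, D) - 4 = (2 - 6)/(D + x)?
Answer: 54057/7 ≈ 7722.4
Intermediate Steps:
X(x, D) = 4 - 4/(D + x) (X(x, D) = 4 + (2 - 6)/(D + x) = 4 - 4/(D + x))
X(-6/(-6), 6) + 93*83 = 4*(-1 + 6 - 6/(-6))/(6 - 6/(-6)) + 93*83 = 4*(-1 + 6 - 6*(-⅙))/(6 - 6*(-⅙)) + 7719 = 4*(-1 + 6 + 1)/(6 + 1) + 7719 = 4*6/7 + 7719 = 4*(⅐)*6 + 7719 = 24/7 + 7719 = 54057/7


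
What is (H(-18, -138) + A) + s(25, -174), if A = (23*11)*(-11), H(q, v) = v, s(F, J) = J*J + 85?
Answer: 27440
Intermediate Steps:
s(F, J) = 85 + J**2 (s(F, J) = J**2 + 85 = 85 + J**2)
A = -2783 (A = 253*(-11) = -2783)
(H(-18, -138) + A) + s(25, -174) = (-138 - 2783) + (85 + (-174)**2) = -2921 + (85 + 30276) = -2921 + 30361 = 27440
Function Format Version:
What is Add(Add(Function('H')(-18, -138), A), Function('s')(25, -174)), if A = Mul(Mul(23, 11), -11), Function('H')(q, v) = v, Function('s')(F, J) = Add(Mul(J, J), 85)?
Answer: 27440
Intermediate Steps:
Function('s')(F, J) = Add(85, Pow(J, 2)) (Function('s')(F, J) = Add(Pow(J, 2), 85) = Add(85, Pow(J, 2)))
A = -2783 (A = Mul(253, -11) = -2783)
Add(Add(Function('H')(-18, -138), A), Function('s')(25, -174)) = Add(Add(-138, -2783), Add(85, Pow(-174, 2))) = Add(-2921, Add(85, 30276)) = Add(-2921, 30361) = 27440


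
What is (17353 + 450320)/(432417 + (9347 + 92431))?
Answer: 155891/178065 ≈ 0.87547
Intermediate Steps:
(17353 + 450320)/(432417 + (9347 + 92431)) = 467673/(432417 + 101778) = 467673/534195 = 467673*(1/534195) = 155891/178065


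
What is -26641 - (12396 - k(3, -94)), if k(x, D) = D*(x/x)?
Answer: -39131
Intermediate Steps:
k(x, D) = D (k(x, D) = D*1 = D)
-26641 - (12396 - k(3, -94)) = -26641 - (12396 - 1*(-94)) = -26641 - (12396 + 94) = -26641 - 1*12490 = -26641 - 12490 = -39131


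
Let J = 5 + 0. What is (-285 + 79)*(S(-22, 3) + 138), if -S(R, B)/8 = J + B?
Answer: -15244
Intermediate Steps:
J = 5
S(R, B) = -40 - 8*B (S(R, B) = -8*(5 + B) = -40 - 8*B)
(-285 + 79)*(S(-22, 3) + 138) = (-285 + 79)*((-40 - 8*3) + 138) = -206*((-40 - 24) + 138) = -206*(-64 + 138) = -206*74 = -15244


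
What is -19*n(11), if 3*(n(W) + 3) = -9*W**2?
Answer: 6954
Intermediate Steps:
n(W) = -3 - 3*W**2 (n(W) = -3 + (-9*W**2)/3 = -3 - 3*W**2)
-19*n(11) = -19*(-3 - 3*11**2) = -19*(-3 - 3*121) = -19*(-3 - 363) = -19*(-366) = 6954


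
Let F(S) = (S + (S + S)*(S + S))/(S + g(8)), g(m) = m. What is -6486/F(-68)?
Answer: 97290/4607 ≈ 21.118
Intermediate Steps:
F(S) = (S + 4*S**2)/(8 + S) (F(S) = (S + (S + S)*(S + S))/(S + 8) = (S + (2*S)*(2*S))/(8 + S) = (S + 4*S**2)/(8 + S))
-6486/F(-68) = -6486*(-(8 - 68)/(68*(1 + 4*(-68)))) = -6486*15/(17*(1 - 272)) = -6486/((-68*(-1/60)*(-271))) = -6486/(-4607/15) = -6486*(-15/4607) = 97290/4607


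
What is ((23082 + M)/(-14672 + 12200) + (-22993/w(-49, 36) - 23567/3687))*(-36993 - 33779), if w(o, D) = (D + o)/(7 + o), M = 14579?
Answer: 3994200152665069/759522 ≈ 5.2588e+9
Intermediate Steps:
w(o, D) = (D + o)/(7 + o)
((23082 + M)/(-14672 + 12200) + (-22993/w(-49, 36) - 23567/3687))*(-36993 - 33779) = ((23082 + 14579)/(-14672 + 12200) + (-22993*(7 - 49)/(36 - 49) - 23567/3687))*(-36993 - 33779) = (37661/(-2472) + (-22993/(-13/(-42)) - 23567*1/3687))*(-70772) = (37661*(-1/2472) + (-22993/((-1/42*(-13))) - 23567/3687))*(-70772) = (-37661/2472 + (-22993/13/42 - 23567/3687))*(-70772) = (-37661/2472 + (-22993*42/13 - 23567/3687))*(-70772) = (-37661/2472 + (-965706/13 - 23567/3687))*(-70772) = (-37661/2472 - 3560864393/47931)*(-70772) = -2934753969629/39495144*(-70772) = 3994200152665069/759522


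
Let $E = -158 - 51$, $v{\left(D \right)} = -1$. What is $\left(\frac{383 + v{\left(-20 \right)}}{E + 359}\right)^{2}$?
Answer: $\frac{36481}{5625} \approx 6.4855$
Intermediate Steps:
$E = -209$ ($E = -158 - 51 = -209$)
$\left(\frac{383 + v{\left(-20 \right)}}{E + 359}\right)^{2} = \left(\frac{383 - 1}{-209 + 359}\right)^{2} = \left(\frac{382}{150}\right)^{2} = \left(382 \cdot \frac{1}{150}\right)^{2} = \left(\frac{191}{75}\right)^{2} = \frac{36481}{5625}$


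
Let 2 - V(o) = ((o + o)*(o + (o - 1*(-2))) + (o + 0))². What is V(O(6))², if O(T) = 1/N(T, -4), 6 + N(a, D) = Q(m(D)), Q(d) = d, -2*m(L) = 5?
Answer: 20542342276/6975757441 ≈ 2.9448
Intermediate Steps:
m(L) = -5/2 (m(L) = -½*5 = -5/2)
N(a, D) = -17/2 (N(a, D) = -6 - 5/2 = -17/2)
O(T) = -2/17 (O(T) = 1/(-17/2) = -2/17)
V(o) = 2 - (o + 2*o*(2 + 2*o))² (V(o) = 2 - ((o + o)*(o + (o - 1*(-2))) + (o + 0))² = 2 - ((2*o)*(o + (o + 2)) + o)² = 2 - ((2*o)*(o + (2 + o)) + o)² = 2 - ((2*o)*(2 + 2*o) + o)² = 2 - (2*o*(2 + 2*o) + o)² = 2 - (o + 2*o*(2 + 2*o))²)
V(O(6))² = (2 - (-2/17)²*(5 + 4*(-2/17))²)² = (2 - 1*4/289*(5 - 8/17)²)² = (2 - 1*4/289*(77/17)²)² = (2 - 1*4/289*5929/289)² = (2 - 23716/83521)² = (143326/83521)² = 20542342276/6975757441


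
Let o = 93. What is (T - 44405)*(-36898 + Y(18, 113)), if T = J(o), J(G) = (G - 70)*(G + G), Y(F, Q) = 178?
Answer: 1473463440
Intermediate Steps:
J(G) = 2*G*(-70 + G) (J(G) = (-70 + G)*(2*G) = 2*G*(-70 + G))
T = 4278 (T = 2*93*(-70 + 93) = 2*93*23 = 4278)
(T - 44405)*(-36898 + Y(18, 113)) = (4278 - 44405)*(-36898 + 178) = -40127*(-36720) = 1473463440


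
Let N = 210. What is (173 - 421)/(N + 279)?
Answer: -248/489 ≈ -0.50716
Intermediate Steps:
(173 - 421)/(N + 279) = (173 - 421)/(210 + 279) = -248/489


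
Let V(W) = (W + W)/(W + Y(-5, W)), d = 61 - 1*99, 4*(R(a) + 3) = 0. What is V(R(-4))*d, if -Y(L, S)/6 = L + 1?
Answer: 76/7 ≈ 10.857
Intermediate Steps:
R(a) = -3 (R(a) = -3 + (¼)*0 = -3 + 0 = -3)
d = -38 (d = 61 - 99 = -38)
Y(L, S) = -6 - 6*L (Y(L, S) = -6*(L + 1) = -6*(1 + L) = -6 - 6*L)
V(W) = 2*W/(24 + W) (V(W) = (W + W)/(W + (-6 - 6*(-5))) = (2*W)/(W + (-6 + 30)) = (2*W)/(W + 24) = (2*W)/(24 + W) = 2*W/(24 + W))
V(R(-4))*d = (2*(-3)/(24 - 3))*(-38) = (2*(-3)/21)*(-38) = (2*(-3)*(1/21))*(-38) = -2/7*(-38) = 76/7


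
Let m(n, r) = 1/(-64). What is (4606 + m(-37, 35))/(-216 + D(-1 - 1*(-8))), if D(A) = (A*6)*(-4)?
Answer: -98261/8192 ≈ -11.995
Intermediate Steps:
m(n, r) = -1/64
D(A) = -24*A (D(A) = (6*A)*(-4) = -24*A)
(4606 + m(-37, 35))/(-216 + D(-1 - 1*(-8))) = (4606 - 1/64)/(-216 - 24*(-1 - 1*(-8))) = 294783/(64*(-216 - 24*(-1 + 8))) = 294783/(64*(-216 - 24*7)) = 294783/(64*(-216 - 168)) = (294783/64)/(-384) = (294783/64)*(-1/384) = -98261/8192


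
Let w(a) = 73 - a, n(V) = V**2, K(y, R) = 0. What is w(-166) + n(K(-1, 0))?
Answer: 239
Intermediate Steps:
w(-166) + n(K(-1, 0)) = (73 - 1*(-166)) + 0**2 = (73 + 166) + 0 = 239 + 0 = 239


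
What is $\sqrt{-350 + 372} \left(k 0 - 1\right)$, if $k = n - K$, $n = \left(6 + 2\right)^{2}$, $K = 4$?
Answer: $- \sqrt{22} \approx -4.6904$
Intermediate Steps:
$n = 64$ ($n = 8^{2} = 64$)
$k = 60$ ($k = 64 - 4 = 60$)
$\sqrt{-350 + 372} \left(k 0 - 1\right) = \sqrt{-350 + 372} \left(60 \cdot 0 - 1\right) = \sqrt{22} \left(0 - 1\right) = \sqrt{22} \left(-1\right) = - \sqrt{22}$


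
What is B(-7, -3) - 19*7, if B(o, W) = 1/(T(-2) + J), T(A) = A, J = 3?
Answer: -132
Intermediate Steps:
B(o, W) = 1 (B(o, W) = 1/(-2 + 3) = 1/1 = 1)
B(-7, -3) - 19*7 = 1 - 19*7 = 1 - 133 = -132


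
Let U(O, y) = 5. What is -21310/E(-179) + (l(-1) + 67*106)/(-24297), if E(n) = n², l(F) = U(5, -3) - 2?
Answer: -106488625/111214311 ≈ -0.95751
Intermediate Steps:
l(F) = 3 (l(F) = 5 - 2 = 3)
-21310/E(-179) + (l(-1) + 67*106)/(-24297) = -21310/((-179)²) + (3 + 67*106)/(-24297) = -21310/32041 + (3 + 7102)*(-1/24297) = -21310*1/32041 + 7105*(-1/24297) = -21310/32041 - 1015/3471 = -106488625/111214311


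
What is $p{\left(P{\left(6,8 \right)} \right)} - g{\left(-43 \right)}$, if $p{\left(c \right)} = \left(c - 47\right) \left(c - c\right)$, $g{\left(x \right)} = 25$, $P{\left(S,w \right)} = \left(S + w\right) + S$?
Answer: $-25$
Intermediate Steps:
$P{\left(S,w \right)} = w + 2 S$
$p{\left(c \right)} = 0$ ($p{\left(c \right)} = \left(-47 + c\right) 0 = 0$)
$p{\left(P{\left(6,8 \right)} \right)} - g{\left(-43 \right)} = 0 - 25 = -25$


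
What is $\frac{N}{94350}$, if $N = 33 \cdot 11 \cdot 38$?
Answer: $\frac{2299}{15725} \approx 0.1462$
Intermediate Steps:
$N = 13794$ ($N = 363 \cdot 38 = 13794$)
$\frac{N}{94350} = \frac{13794}{94350} = 13794 \cdot \frac{1}{94350} = \frac{2299}{15725}$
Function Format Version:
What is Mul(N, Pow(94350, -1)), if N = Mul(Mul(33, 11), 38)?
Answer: Rational(2299, 15725) ≈ 0.14620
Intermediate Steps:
N = 13794 (N = Mul(363, 38) = 13794)
Mul(N, Pow(94350, -1)) = Mul(13794, Pow(94350, -1)) = Mul(13794, Rational(1, 94350)) = Rational(2299, 15725)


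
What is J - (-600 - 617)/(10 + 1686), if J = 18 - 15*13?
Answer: -298975/1696 ≈ -176.28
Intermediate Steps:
J = -177 (J = 18 - 195 = -177)
J - (-600 - 617)/(10 + 1686) = -177 - (-600 - 617)/(10 + 1686) = -177 - (-1217)/1696 = -177 - 1*(-1217/1696) = -177 + 1217/1696 = -298975/1696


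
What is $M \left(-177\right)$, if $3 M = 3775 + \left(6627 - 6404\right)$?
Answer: $-235882$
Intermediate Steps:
$M = \frac{3998}{3}$ ($M = \frac{3775 + \left(6627 - 6404\right)}{3} = \frac{3775 + 223}{3} = \frac{1}{3} \cdot 3998 = \frac{3998}{3} \approx 1332.7$)
$M \left(-177\right) = \frac{3998}{3} \left(-177\right) = -235882$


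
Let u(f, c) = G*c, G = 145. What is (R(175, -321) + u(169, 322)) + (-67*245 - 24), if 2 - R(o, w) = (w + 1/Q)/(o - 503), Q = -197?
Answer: 977382305/32308 ≈ 30252.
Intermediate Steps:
u(f, c) = 145*c
R(o, w) = 2 - (-1/197 + w)/(-503 + o) (R(o, w) = 2 - (w + 1/(-197))/(o - 503) = 2 - (w - 1/197)/(-503 + o) = 2 - (-1/197 + w)/(-503 + o))
(R(175, -321) + u(169, 322)) + (-67*245 - 24) = ((-198181/197 - 1*(-321) + 2*175)/(-503 + 175) + 145*322) + (-67*245 - 24) = ((-198181/197 + 321 + 350)/(-328) + 46690) + (-16415 - 24) = (-1/328*(-65994/197) + 46690) - 16439 = (32997/32308 + 46690) - 16439 = 1508493517/32308 - 16439 = 977382305/32308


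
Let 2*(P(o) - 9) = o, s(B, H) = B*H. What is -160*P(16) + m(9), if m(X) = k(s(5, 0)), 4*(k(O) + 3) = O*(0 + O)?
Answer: -2723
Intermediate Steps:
P(o) = 9 + o/2
k(O) = -3 + O**2/4 (k(O) = -3 + (O*(0 + O))/4 = -3 + (O*O)/4 = -3 + O**2/4)
m(X) = -3 (m(X) = -3 + (5*0)**2/4 = -3 + (1/4)*0**2 = -3 + (1/4)*0 = -3 + 0 = -3)
-160*P(16) + m(9) = -160*(9 + (1/2)*16) - 3 = -160*(9 + 8) - 3 = -160*17 - 3 = -2720 - 3 = -2723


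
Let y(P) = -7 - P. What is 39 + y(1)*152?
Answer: -1177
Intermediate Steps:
39 + y(1)*152 = 39 + (-7 - 1*1)*152 = 39 + (-7 - 1)*152 = 39 - 8*152 = 39 - 1216 = -1177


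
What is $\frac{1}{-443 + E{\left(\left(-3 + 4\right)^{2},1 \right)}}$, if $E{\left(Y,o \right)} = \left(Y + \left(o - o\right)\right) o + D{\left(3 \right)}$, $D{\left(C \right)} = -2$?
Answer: $- \frac{1}{444} \approx -0.0022523$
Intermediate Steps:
$E{\left(Y,o \right)} = -2 + Y o$ ($E{\left(Y,o \right)} = \left(Y + \left(o - o\right)\right) o - 2 = \left(Y + 0\right) o - 2 = Y o - 2 = -2 + Y o$)
$\frac{1}{-443 + E{\left(\left(-3 + 4\right)^{2},1 \right)}} = \frac{1}{-443 - \left(2 - \left(-3 + 4\right)^{2} \cdot 1\right)} = \frac{1}{-443 - \left(2 - 1^{2} \cdot 1\right)} = \frac{1}{-443 + \left(-2 + 1 \cdot 1\right)} = \frac{1}{-443 + \left(-2 + 1\right)} = \frac{1}{-443 - 1} = \frac{1}{-444} = - \frac{1}{444}$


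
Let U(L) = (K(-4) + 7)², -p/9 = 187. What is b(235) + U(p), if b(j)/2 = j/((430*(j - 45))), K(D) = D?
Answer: 73577/8170 ≈ 9.0058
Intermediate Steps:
p = -1683 (p = -9*187 = -1683)
b(j) = 2*j/(-19350 + 430*j) (b(j) = 2*(j/((430*(j - 45)))) = 2*(j/((430*(-45 + j)))) = 2*(j/(-19350 + 430*j)) = 2*j/(-19350 + 430*j))
U(L) = 9 (U(L) = (-4 + 7)² = 3² = 9)
b(235) + U(p) = (1/215)*235/(-45 + 235) + 9 = (1/215)*235/190 + 9 = (1/215)*235*(1/190) + 9 = 47/8170 + 9 = 73577/8170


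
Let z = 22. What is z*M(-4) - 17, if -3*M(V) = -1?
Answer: -29/3 ≈ -9.6667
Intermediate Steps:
M(V) = ⅓ (M(V) = -⅓*(-1) = ⅓)
z*M(-4) - 17 = 22*(⅓) - 17 = 22/3 - 17 = -29/3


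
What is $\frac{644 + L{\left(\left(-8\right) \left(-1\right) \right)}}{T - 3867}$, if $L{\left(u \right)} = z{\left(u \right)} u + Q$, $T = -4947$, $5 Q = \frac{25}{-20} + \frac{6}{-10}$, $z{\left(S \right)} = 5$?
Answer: $- \frac{68363}{881400} \approx -0.077562$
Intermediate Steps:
$Q = - \frac{37}{100}$ ($Q = \frac{\frac{25}{-20} + \frac{6}{-10}}{5} = \frac{25 \left(- \frac{1}{20}\right) + 6 \left(- \frac{1}{10}\right)}{5} = \frac{- \frac{5}{4} - \frac{3}{5}}{5} = \frac{1}{5} \left(- \frac{37}{20}\right) = - \frac{37}{100} \approx -0.37$)
$L{\left(u \right)} = - \frac{37}{100} + 5 u$ ($L{\left(u \right)} = 5 u - \frac{37}{100} = - \frac{37}{100} + 5 u$)
$\frac{644 + L{\left(\left(-8\right) \left(-1\right) \right)}}{T - 3867} = \frac{644 - \left(\frac{37}{100} - 5 \left(\left(-8\right) \left(-1\right)\right)\right)}{-4947 - 3867} = \frac{644 + \left(- \frac{37}{100} + 5 \cdot 8\right)}{-8814} = \left(644 + \left(- \frac{37}{100} + 40\right)\right) \left(- \frac{1}{8814}\right) = \left(644 + \frac{3963}{100}\right) \left(- \frac{1}{8814}\right) = \frac{68363}{100} \left(- \frac{1}{8814}\right) = - \frac{68363}{881400}$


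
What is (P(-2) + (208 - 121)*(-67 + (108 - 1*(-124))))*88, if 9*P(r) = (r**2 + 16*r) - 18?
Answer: 11365112/9 ≈ 1.2628e+6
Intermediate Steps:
P(r) = -2 + r**2/9 + 16*r/9 (P(r) = ((r**2 + 16*r) - 18)/9 = (-18 + r**2 + 16*r)/9 = -2 + r**2/9 + 16*r/9)
(P(-2) + (208 - 121)*(-67 + (108 - 1*(-124))))*88 = ((-2 + (1/9)*(-2)**2 + (16/9)*(-2)) + (208 - 121)*(-67 + (108 - 1*(-124))))*88 = ((-2 + (1/9)*4 - 32/9) + 87*(-67 + (108 + 124)))*88 = ((-2 + 4/9 - 32/9) + 87*(-67 + 232))*88 = (-46/9 + 87*165)*88 = (-46/9 + 14355)*88 = (129149/9)*88 = 11365112/9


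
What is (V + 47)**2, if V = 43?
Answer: 8100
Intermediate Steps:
(V + 47)**2 = (43 + 47)**2 = 90**2 = 8100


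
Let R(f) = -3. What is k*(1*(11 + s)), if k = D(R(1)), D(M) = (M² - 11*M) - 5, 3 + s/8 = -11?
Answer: -3737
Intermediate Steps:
s = -112 (s = -24 + 8*(-11) = -24 - 88 = -112)
D(M) = -5 + M² - 11*M
k = 37 (k = -5 + (-3)² - 11*(-3) = -5 + 9 + 33 = 37)
k*(1*(11 + s)) = 37*(1*(11 - 112)) = 37*(1*(-101)) = 37*(-101) = -3737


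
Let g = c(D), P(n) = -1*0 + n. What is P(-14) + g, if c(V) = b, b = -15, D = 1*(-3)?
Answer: -29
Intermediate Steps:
P(n) = n (P(n) = 0 + n = n)
D = -3
c(V) = -15
g = -15
P(-14) + g = -14 - 15 = -29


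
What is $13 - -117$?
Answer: $130$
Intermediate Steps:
$13 - -117 = 13 + 117 = 130$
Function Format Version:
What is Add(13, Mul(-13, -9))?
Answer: 130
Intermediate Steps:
Add(13, Mul(-13, -9)) = Add(13, 117) = 130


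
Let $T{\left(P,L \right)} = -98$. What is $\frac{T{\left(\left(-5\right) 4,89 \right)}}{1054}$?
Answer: $- \frac{49}{527} \approx -0.092979$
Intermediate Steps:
$\frac{T{\left(\left(-5\right) 4,89 \right)}}{1054} = - \frac{98}{1054} = \left(-98\right) \frac{1}{1054} = - \frac{49}{527}$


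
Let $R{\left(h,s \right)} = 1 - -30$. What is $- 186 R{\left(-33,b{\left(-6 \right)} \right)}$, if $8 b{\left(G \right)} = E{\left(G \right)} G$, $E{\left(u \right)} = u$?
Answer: $-5766$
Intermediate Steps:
$b{\left(G \right)} = \frac{G^{2}}{8}$ ($b{\left(G \right)} = \frac{G G}{8} = \frac{G^{2}}{8}$)
$R{\left(h,s \right)} = 31$ ($R{\left(h,s \right)} = 1 + 30 = 31$)
$- 186 R{\left(-33,b{\left(-6 \right)} \right)} = \left(-186\right) 31 = -5766$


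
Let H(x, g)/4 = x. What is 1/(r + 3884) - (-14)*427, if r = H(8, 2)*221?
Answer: 65494969/10956 ≈ 5978.0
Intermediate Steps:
H(x, g) = 4*x
r = 7072 (r = (4*8)*221 = 32*221 = 7072)
1/(r + 3884) - (-14)*427 = 1/(7072 + 3884) - (-14)*427 = 1/10956 - 1*(-5978) = 1/10956 + 5978 = 65494969/10956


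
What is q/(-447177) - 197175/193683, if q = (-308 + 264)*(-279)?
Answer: -10061086387/9623398099 ≈ -1.0455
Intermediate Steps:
q = 12276 (q = -44*(-279) = 12276)
q/(-447177) - 197175/193683 = 12276/(-447177) - 197175/193683 = 12276*(-1/447177) - 197175*1/193683 = -4092/149059 - 65725/64561 = -10061086387/9623398099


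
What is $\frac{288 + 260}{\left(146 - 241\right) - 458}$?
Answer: $- \frac{548}{553} \approx -0.99096$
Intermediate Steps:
$\frac{288 + 260}{\left(146 - 241\right) - 458} = \frac{548}{-95 - 458} = \frac{548}{-553} = 548 \left(- \frac{1}{553}\right) = - \frac{548}{553}$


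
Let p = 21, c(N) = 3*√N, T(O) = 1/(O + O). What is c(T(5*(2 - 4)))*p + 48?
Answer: 48 + 63*I*√5/10 ≈ 48.0 + 14.087*I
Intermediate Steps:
T(O) = 1/(2*O)
c(T(5*(2 - 4)))*p + 48 = (3*√(1/(2*((5*(2 - 4))))))*21 + 48 = (3*√(1/(2*((5*(-2))))))*21 + 48 = (3*√((½)/(-10)))*21 + 48 = (3*√((½)*(-⅒)))*21 + 48 = (3*√(-1/20))*21 + 48 = (3*(I*√5/10))*21 + 48 = (3*I*√5/10)*21 + 48 = 63*I*√5/10 + 48 = 48 + 63*I*√5/10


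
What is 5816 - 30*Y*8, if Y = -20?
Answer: 10616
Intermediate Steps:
5816 - 30*Y*8 = 5816 - 30*(-20)*8 = 5816 + 600*8 = 5816 + 4800 = 10616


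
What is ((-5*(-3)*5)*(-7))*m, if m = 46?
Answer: -24150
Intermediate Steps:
((-5*(-3)*5)*(-7))*m = ((-5*(-3)*5)*(-7))*46 = ((15*5)*(-7))*46 = (75*(-7))*46 = -525*46 = -24150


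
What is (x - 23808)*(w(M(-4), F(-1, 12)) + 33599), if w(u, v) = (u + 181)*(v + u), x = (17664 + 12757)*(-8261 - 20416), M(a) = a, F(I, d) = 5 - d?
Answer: -27613420824900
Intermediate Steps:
x = -872383017 (x = 30421*(-28677) = -872383017)
w(u, v) = (181 + u)*(u + v)
(x - 23808)*(w(M(-4), F(-1, 12)) + 33599) = (-872383017 - 23808)*(((-4)² + 181*(-4) + 181*(5 - 1*12) - 4*(5 - 1*12)) + 33599) = -872406825*((16 - 724 + 181*(5 - 12) - 4*(5 - 12)) + 33599) = -872406825*((16 - 724 + 181*(-7) - 4*(-7)) + 33599) = -872406825*((16 - 724 - 1267 + 28) + 33599) = -872406825*(-1947 + 33599) = -872406825*31652 = -27613420824900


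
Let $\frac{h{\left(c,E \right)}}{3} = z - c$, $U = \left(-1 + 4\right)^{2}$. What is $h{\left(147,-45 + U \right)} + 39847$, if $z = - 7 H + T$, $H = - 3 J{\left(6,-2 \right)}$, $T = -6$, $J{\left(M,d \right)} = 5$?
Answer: $39703$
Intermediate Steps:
$U = 9$ ($U = 3^{2} = 9$)
$H = -15$ ($H = \left(-3\right) 5 = -15$)
$z = 99$ ($z = \left(-7\right) \left(-15\right) - 6 = 105 - 6 = 99$)
$h{\left(c,E \right)} = 297 - 3 c$ ($h{\left(c,E \right)} = 3 \left(99 - c\right) = 297 - 3 c$)
$h{\left(147,-45 + U \right)} + 39847 = \left(297 - 441\right) + 39847 = -144 + 39847 = 39703$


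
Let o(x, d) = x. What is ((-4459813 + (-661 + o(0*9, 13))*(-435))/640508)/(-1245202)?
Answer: 189649/36252811028 ≈ 5.2313e-6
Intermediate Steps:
((-4459813 + (-661 + o(0*9, 13))*(-435))/640508)/(-1245202) = ((-4459813 + (-661 + 0*9)*(-435))/640508)/(-1245202) = ((-4459813 + (-661 + 0)*(-435))*(1/640508))*(-1/1245202) = ((-4459813 - 661*(-435))*(1/640508))*(-1/1245202) = ((-4459813 + 287535)*(1/640508))*(-1/1245202) = -4172278*1/640508*(-1/1245202) = -189649/29114*(-1/1245202) = 189649/36252811028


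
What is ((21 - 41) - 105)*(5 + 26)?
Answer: -3875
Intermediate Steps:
((21 - 41) - 105)*(5 + 26) = (-20 - 105)*31 = -125*31 = -3875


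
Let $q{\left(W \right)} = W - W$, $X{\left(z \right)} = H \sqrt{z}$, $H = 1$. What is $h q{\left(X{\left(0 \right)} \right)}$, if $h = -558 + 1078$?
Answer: $0$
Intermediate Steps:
$X{\left(z \right)} = \sqrt{z}$ ($X{\left(z \right)} = 1 \sqrt{z} = \sqrt{z}$)
$h = 520$
$q{\left(W \right)} = 0$
$h q{\left(X{\left(0 \right)} \right)} = 520 \cdot 0 = 0$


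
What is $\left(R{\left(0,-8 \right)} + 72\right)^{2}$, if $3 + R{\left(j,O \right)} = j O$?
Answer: $4761$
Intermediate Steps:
$R{\left(j,O \right)} = -3 + O j$ ($R{\left(j,O \right)} = -3 + j O = -3 + O j$)
$\left(R{\left(0,-8 \right)} + 72\right)^{2} = \left(\left(-3 - 0\right) + 72\right)^{2} = \left(\left(-3 + 0\right) + 72\right)^{2} = \left(-3 + 72\right)^{2} = 69^{2} = 4761$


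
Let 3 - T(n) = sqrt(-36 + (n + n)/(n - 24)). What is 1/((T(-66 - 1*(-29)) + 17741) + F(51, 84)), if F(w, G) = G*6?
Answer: 556564/10156180933 + I*sqrt(129442)/20312361866 ≈ 5.4801e-5 + 1.7712e-8*I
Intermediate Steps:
T(n) = 3 - sqrt(-36 + 2*n/(-24 + n)) (T(n) = 3 - sqrt(-36 + (n + n)/(n - 24)) = 3 - sqrt(-36 + (2*n)/(-24 + n)) = 3 - sqrt(-36 + 2*n/(-24 + n)))
F(w, G) = 6*G
1/((T(-66 - 1*(-29)) + 17741) + F(51, 84)) = 1/(((3 - sqrt(2)*sqrt(-(-432 + 17*(-66 - 1*(-29)))/(-24 + (-66 - 1*(-29))))) + 17741) + 6*84) = 1/(((3 - sqrt(2)*sqrt(-(-432 + 17*(-66 + 29))/(-24 + (-66 + 29)))) + 17741) + 504) = 1/(((3 - sqrt(2)*sqrt(-(-432 + 17*(-37))/(-24 - 37))) + 17741) + 504) = 1/(((3 - sqrt(2)*sqrt(-1*(-432 - 629)/(-61))) + 17741) + 504) = 1/(((3 - sqrt(2)*sqrt(-1*(-1/61)*(-1061))) + 17741) + 504) = 1/(((3 - sqrt(2)*sqrt(-1061/61)) + 17741) + 504) = 1/(((3 - sqrt(2)*I*sqrt(64721)/61) + 17741) + 504) = 1/(((3 - I*sqrt(129442)/61) + 17741) + 504) = 1/((17744 - I*sqrt(129442)/61) + 504) = 1/(18248 - I*sqrt(129442)/61)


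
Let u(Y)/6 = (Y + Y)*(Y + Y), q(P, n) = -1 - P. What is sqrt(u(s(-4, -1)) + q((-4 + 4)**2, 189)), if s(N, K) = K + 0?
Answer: sqrt(23) ≈ 4.7958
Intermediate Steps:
s(N, K) = K
u(Y) = 24*Y**2 (u(Y) = 6*((Y + Y)*(Y + Y)) = 6*((2*Y)*(2*Y)) = 6*(4*Y**2) = 24*Y**2)
sqrt(u(s(-4, -1)) + q((-4 + 4)**2, 189)) = sqrt(24*(-1)**2 + (-1 - (-4 + 4)**2)) = sqrt(24*1 + (-1 - 1*0**2)) = sqrt(24 + (-1 - 1*0)) = sqrt(24 + (-1 + 0)) = sqrt(24 - 1) = sqrt(23)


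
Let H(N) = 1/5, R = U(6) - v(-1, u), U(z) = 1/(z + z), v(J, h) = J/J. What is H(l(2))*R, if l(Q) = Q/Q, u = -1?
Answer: -11/60 ≈ -0.18333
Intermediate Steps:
l(Q) = 1
v(J, h) = 1
U(z) = 1/(2*z)
R = -11/12 (R = (½)/6 - 1*1 = (½)*(⅙) - 1 = 1/12 - 1 = -11/12 ≈ -0.91667)
H(N) = ⅕ (H(N) = 1*(⅕) = ⅕)
H(l(2))*R = (⅕)*(-11/12) = -11/60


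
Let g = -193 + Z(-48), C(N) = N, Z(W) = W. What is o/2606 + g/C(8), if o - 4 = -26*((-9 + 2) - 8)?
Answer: -312447/10424 ≈ -29.974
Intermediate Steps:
o = 394 (o = 4 - 26*((-9 + 2) - 8) = 4 - 26*(-7 - 8) = 4 - 26*(-15) = 4 + 390 = 394)
g = -241 (g = -193 - 48 = -241)
o/2606 + g/C(8) = 394/2606 - 241/8 = 394*(1/2606) - 241*1/8 = 197/1303 - 241/8 = -312447/10424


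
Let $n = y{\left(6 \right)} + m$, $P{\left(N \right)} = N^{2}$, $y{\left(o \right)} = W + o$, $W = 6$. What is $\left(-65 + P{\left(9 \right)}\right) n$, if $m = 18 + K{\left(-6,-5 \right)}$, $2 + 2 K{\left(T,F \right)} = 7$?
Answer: $520$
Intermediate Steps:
$K{\left(T,F \right)} = \frac{5}{2}$ ($K{\left(T,F \right)} = -1 + \frac{1}{2} \cdot 7 = -1 + \frac{7}{2} = \frac{5}{2}$)
$y{\left(o \right)} = 6 + o$
$m = \frac{41}{2}$ ($m = 18 + \frac{5}{2} = \frac{41}{2} \approx 20.5$)
$n = \frac{65}{2}$ ($n = \left(6 + 6\right) + \frac{41}{2} = 12 + \frac{41}{2} = \frac{65}{2} \approx 32.5$)
$\left(-65 + P{\left(9 \right)}\right) n = \left(-65 + 9^{2}\right) \frac{65}{2} = \left(-65 + 81\right) \frac{65}{2} = 16 \cdot \frac{65}{2} = 520$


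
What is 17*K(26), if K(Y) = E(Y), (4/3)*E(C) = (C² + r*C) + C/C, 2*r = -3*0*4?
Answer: 34527/4 ≈ 8631.8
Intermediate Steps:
r = 0 (r = (-3*0*4)/2 = (0*4)/2 = (½)*0 = 0)
E(C) = ¾ + 3*C²/4 (E(C) = 3*((C² + 0*C) + C/C)/4 = 3*((C² + 0) + 1)/4 = 3*(C² + 1)/4 = 3*(1 + C²)/4 = ¾ + 3*C²/4)
K(Y) = ¾ + 3*Y²/4
17*K(26) = 17*(¾ + (¾)*26²) = 17*(¾ + (¾)*676) = 17*(¾ + 507) = 17*(2031/4) = 34527/4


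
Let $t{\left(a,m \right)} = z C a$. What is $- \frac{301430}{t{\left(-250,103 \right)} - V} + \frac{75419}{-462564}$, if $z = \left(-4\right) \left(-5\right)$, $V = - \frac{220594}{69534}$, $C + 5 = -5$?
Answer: $- \frac{4978698920040283}{804149148821508} \approx -6.1913$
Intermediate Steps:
$C = -10$ ($C = -5 - 5 = -10$)
$V = - \frac{110297}{34767}$ ($V = \left(-220594\right) \frac{1}{69534} = - \frac{110297}{34767} \approx -3.1725$)
$z = 20$
$t{\left(a,m \right)} = - 200 a$ ($t{\left(a,m \right)} = 20 \left(-10\right) a = - 200 a$)
$- \frac{301430}{t{\left(-250,103 \right)} - V} + \frac{75419}{-462564} = - \frac{301430}{\left(-200\right) \left(-250\right) - - \frac{110297}{34767}} + \frac{75419}{-462564} = - \frac{301430}{50000 + \frac{110297}{34767}} + 75419 \left(- \frac{1}{462564}\right) = - \frac{301430}{\frac{1738460297}{34767}} - \frac{75419}{462564} = \left(-301430\right) \frac{34767}{1738460297} - \frac{75419}{462564} = - \frac{10479816810}{1738460297} - \frac{75419}{462564} = - \frac{4978698920040283}{804149148821508}$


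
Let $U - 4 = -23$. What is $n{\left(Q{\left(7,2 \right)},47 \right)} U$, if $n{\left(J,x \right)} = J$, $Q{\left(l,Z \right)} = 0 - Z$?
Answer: $38$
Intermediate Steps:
$Q{\left(l,Z \right)} = - Z$
$U = -19$ ($U = 4 - 23 = -19$)
$n{\left(Q{\left(7,2 \right)},47 \right)} U = \left(-1\right) 2 \left(-19\right) = \left(-2\right) \left(-19\right) = 38$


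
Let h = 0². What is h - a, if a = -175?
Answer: 175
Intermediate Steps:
h = 0
h - a = 0 - 1*(-175) = 0 + 175 = 175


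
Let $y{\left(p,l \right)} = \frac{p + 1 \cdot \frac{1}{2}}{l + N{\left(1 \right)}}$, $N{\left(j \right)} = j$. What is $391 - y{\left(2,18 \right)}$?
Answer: $\frac{14853}{38} \approx 390.87$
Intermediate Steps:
$y{\left(p,l \right)} = \frac{\frac{1}{2} + p}{1 + l}$ ($y{\left(p,l \right)} = \frac{p + 1 \cdot \frac{1}{2}}{l + 1} = \frac{p + 1 \cdot \frac{1}{2}}{1 + l} = \frac{p + \frac{1}{2}}{1 + l} = \frac{\frac{1}{2} + p}{1 + l}$)
$391 - y{\left(2,18 \right)} = 391 - \frac{\frac{1}{2} + 2}{1 + 18} = 391 - \frac{1}{19} \cdot \frac{5}{2} = 391 - \frac{5}{38} = \frac{14853}{38}$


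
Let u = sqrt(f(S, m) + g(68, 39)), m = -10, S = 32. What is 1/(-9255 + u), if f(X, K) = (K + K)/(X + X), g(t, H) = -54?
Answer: -148080/1370481269 - 4*I*sqrt(869)/1370481269 ≈ -0.00010805 - 8.6039e-8*I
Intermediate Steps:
f(X, K) = K/X (f(X, K) = (2*K)/((2*X)) = (2*K)*(1/(2*X)) = K/X)
u = I*sqrt(869)/4 (u = sqrt(-10/32 - 54) = sqrt(-10*1/32 - 54) = sqrt(-5/16 - 54) = sqrt(-869/16) = I*sqrt(869)/4 ≈ 7.3697*I)
1/(-9255 + u) = 1/(-9255 + I*sqrt(869)/4)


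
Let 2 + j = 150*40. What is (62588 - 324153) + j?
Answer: -255567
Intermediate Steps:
j = 5998 (j = -2 + 150*40 = -2 + 6000 = 5998)
(62588 - 324153) + j = (62588 - 324153) + 5998 = -261565 + 5998 = -255567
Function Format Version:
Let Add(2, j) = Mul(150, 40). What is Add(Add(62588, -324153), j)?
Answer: -255567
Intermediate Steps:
j = 5998 (j = Add(-2, Mul(150, 40)) = Add(-2, 6000) = 5998)
Add(Add(62588, -324153), j) = Add(Add(62588, -324153), 5998) = Add(-261565, 5998) = -255567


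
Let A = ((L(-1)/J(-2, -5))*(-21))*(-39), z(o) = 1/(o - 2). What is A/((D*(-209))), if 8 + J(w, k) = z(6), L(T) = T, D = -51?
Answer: 1092/110143 ≈ 0.0099144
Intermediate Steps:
z(o) = 1/(-2 + o)
J(w, k) = -31/4 (J(w, k) = -8 + 1/(-2 + 6) = -8 + 1/4 = -8 + ¼ = -31/4)
A = 3276/31 (A = (-1/(-31/4)*(-21))*(-39) = (-1*(-4/31)*(-21))*(-39) = ((4/31)*(-21))*(-39) = -84/31*(-39) = 3276/31 ≈ 105.68)
A/((D*(-209))) = 3276/(31*((-51*(-209)))) = (3276/31)/10659 = (3276/31)*(1/10659) = 1092/110143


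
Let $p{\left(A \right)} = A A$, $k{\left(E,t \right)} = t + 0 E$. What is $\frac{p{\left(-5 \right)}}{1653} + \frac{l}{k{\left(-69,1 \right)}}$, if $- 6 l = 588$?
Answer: $- \frac{161969}{1653} \approx -97.985$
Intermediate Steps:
$k{\left(E,t \right)} = t$ ($k{\left(E,t \right)} = t + 0 = t$)
$p{\left(A \right)} = A^{2}$
$l = -98$ ($l = \left(- \frac{1}{6}\right) 588 = -98$)
$\frac{p{\left(-5 \right)}}{1653} + \frac{l}{k{\left(-69,1 \right)}} = \frac{\left(-5\right)^{2}}{1653} - \frac{98}{1} = 25 \cdot \frac{1}{1653} - 98 = \frac{25}{1653} - 98 = - \frac{161969}{1653}$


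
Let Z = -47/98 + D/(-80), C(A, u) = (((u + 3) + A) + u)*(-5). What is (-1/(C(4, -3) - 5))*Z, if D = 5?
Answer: -85/1568 ≈ -0.054209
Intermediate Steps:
C(A, u) = -15 - 10*u - 5*A (C(A, u) = (((3 + u) + A) + u)*(-5) = ((3 + A + u) + u)*(-5) = (3 + A + 2*u)*(-5) = -15 - 10*u - 5*A)
Z = -425/784 (Z = -47/98 + 5/(-80) = -47*1/98 + 5*(-1/80) = -47/98 - 1/16 = -425/784 ≈ -0.54209)
(-1/(C(4, -3) - 5))*Z = -1/((-15 - 10*(-3) - 5*4) - 5)*(-425/784) = -1/((-15 + 30 - 20) - 5)*(-425/784) = -1/(-5 - 5)*(-425/784) = -1/(-10)*(-425/784) = -(-1)/10*(-425/784) = -1*(-1/10)*(-425/784) = (1/10)*(-425/784) = -85/1568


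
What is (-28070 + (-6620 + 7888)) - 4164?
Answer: -30966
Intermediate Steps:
(-28070 + (-6620 + 7888)) - 4164 = (-28070 + 1268) - 4164 = -26802 - 4164 = -30966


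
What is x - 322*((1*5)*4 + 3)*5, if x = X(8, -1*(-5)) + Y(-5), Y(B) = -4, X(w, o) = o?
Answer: -37029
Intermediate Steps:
x = 1 (x = -1*(-5) - 4 = 5 - 4 = 1)
x - 322*((1*5)*4 + 3)*5 = 1 - 322*((1*5)*4 + 3)*5 = 1 - 322*(5*4 + 3)*5 = 1 - 322*(20 + 3)*5 = 1 - 7406*5 = 1 - 322*115 = 1 - 37030 = -37029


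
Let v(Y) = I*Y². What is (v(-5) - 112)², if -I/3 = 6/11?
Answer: 2829124/121 ≈ 23381.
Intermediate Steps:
I = -18/11 ≈ -1.6364
v(Y) = -18*Y²/11
(v(-5) - 112)² = (-18/11*(-5)² - 112)² = (-18/11*25 - 112)² = (-450/11 - 112)² = (-1682/11)² = 2829124/121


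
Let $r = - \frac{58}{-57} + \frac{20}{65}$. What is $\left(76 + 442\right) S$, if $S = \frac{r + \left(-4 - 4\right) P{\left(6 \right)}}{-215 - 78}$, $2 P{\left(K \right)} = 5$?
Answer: $\frac{7168084}{217113} \approx 33.015$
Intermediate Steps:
$P{\left(K \right)} = \frac{5}{2}$ ($P{\left(K \right)} = \frac{1}{2} \cdot 5 = \frac{5}{2}$)
$r = \frac{982}{741}$ ($r = \left(-58\right) \left(- \frac{1}{57}\right) + 20 \cdot \frac{1}{65} = \frac{58}{57} + \frac{4}{13} = \frac{982}{741} \approx 1.3252$)
$S = \frac{13838}{217113}$ ($S = \frac{\frac{982}{741} + \left(-4 - 4\right) \frac{5}{2}}{-215 - 78} = \frac{\frac{982}{741} - 20}{-293} = \left(\frac{982}{741} - 20\right) \left(- \frac{1}{293}\right) = \left(- \frac{13838}{741}\right) \left(- \frac{1}{293}\right) = \frac{13838}{217113} \approx 0.063736$)
$\left(76 + 442\right) S = \left(76 + 442\right) \frac{13838}{217113} = 518 \cdot \frac{13838}{217113} = \frac{7168084}{217113}$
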